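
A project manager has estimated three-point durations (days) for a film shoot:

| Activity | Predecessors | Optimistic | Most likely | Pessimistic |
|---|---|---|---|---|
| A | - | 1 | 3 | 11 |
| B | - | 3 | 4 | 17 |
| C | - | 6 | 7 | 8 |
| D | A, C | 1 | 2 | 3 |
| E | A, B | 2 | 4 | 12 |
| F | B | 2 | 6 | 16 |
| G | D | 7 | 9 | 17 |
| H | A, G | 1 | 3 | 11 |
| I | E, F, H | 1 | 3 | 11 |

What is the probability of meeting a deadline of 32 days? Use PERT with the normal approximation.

0.956

te_A = (1 + 4·3 + 11)/6 = 24/6 = 4; σ²_A = ((11−1)/6)² = 2.778
te_B = (3 + 4·4 + 17)/6 = 36/6 = 6; σ²_B = ((17−3)/6)² = 5.444
te_C = (6 + 4·7 + 8)/6 = 42/6 = 7; σ²_C = ((8−6)/6)² = 0.111
te_D = (1 + 4·2 + 3)/6 = 12/6 = 2; σ²_D = ((3−1)/6)² = 0.111
te_E = (2 + 4·4 + 12)/6 = 30/6 = 5; σ²_E = ((12−2)/6)² = 2.778
te_F = (2 + 4·6 + 16)/6 = 42/6 = 7; σ²_F = ((16−2)/6)² = 5.444
te_G = (7 + 4·9 + 17)/6 = 60/6 = 10; σ²_G = ((17−7)/6)² = 2.778
te_H = (1 + 4·3 + 11)/6 = 24/6 = 4; σ²_H = ((11−1)/6)² = 2.778
te_I = (1 + 4·3 + 11)/6 = 24/6 = 4; σ²_I = ((11−1)/6)² = 2.778

Forward pass:
ES_A = 0; EF_A = 4
ES_B = 0; EF_B = 6
ES_C = 0; EF_C = 7
ES_D = max(EF_A=4, EF_C=7) = 7; EF_D = 7+2 = 9
ES_E = max(EF_A=4, EF_B=6) = 6; EF_E = 6+5 = 11
ES_F = 6; EF_F = 6+7 = 13
ES_G = 9; EF_G = 9+10 = 19
ES_H = max(EF_A=4, EF_G=19) = 19; EF_H = 19+4 = 23
ES_I = max(EF_E=11, EF_F=13, EF_H=23) = 23; EF_I = 23+4 = 27
Expected project duration μ = 27 days. Critical path: C → D → G → H → I.

Variance along critical path = 0.111 + 0.111 + 2.778 + 2.778 + 2.778 = 8.556; σ = √8.556 = 2.925 days.
Z = (32 − 27) / 2.925 = 1.709
P(T ≤ 32) = Φ(1.709) ≈ 0.956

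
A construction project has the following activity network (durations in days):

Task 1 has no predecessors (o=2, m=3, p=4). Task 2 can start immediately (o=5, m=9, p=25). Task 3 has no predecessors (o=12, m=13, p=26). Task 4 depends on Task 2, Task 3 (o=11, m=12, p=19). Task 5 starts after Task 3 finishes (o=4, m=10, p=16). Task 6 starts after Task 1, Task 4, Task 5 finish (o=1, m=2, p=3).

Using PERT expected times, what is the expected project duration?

30 days

te_Task 1 = (2 + 4·3 + 4)/6 = 18/6 = 3
te_Task 2 = (5 + 4·9 + 25)/6 = 66/6 = 11
te_Task 3 = (12 + 4·13 + 26)/6 = 90/6 = 15
te_Task 4 = (11 + 4·12 + 19)/6 = 78/6 = 13
te_Task 5 = (4 + 4·10 + 16)/6 = 60/6 = 10
te_Task 6 = (1 + 4·2 + 3)/6 = 12/6 = 2

Forward pass:
ES_Task 1 = 0; EF_Task 1 = 3
ES_Task 2 = 0; EF_Task 2 = 11
ES_Task 3 = 0; EF_Task 3 = 15
ES_Task 4 = max(EF_Task 2=11, EF_Task 3=15) = 15; EF_Task 4 = 15+13 = 28
ES_Task 5 = 15; EF_Task 5 = 15+10 = 25
ES_Task 6 = max(EF_Task 1=3, EF_Task 4=28, EF_Task 5=25) = 28; EF_Task 6 = 28+2 = 30
Expected project duration μ = 30 days. Critical path: Task 3 → Task 4 → Task 6.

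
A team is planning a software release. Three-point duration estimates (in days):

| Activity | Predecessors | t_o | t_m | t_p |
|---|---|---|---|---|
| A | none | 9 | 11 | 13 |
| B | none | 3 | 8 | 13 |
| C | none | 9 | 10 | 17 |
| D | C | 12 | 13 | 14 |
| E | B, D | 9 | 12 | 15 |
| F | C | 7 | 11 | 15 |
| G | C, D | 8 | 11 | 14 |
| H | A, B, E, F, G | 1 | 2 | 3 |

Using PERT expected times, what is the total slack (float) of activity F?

te_A = (9 + 4·11 + 13)/6 = 66/6 = 11
te_B = (3 + 4·8 + 13)/6 = 48/6 = 8
te_C = (9 + 4·10 + 17)/6 = 66/6 = 11
te_D = (12 + 4·13 + 14)/6 = 78/6 = 13
te_E = (9 + 4·12 + 15)/6 = 72/6 = 12
te_F = (7 + 4·11 + 15)/6 = 66/6 = 11
te_G = (8 + 4·11 + 14)/6 = 66/6 = 11
te_H = (1 + 4·2 + 3)/6 = 12/6 = 2

Forward pass:
ES_A = 0; EF_A = 11
ES_B = 0; EF_B = 8
ES_C = 0; EF_C = 11
ES_D = 11; EF_D = 11+13 = 24
ES_E = max(EF_B=8, EF_D=24) = 24; EF_E = 24+12 = 36
ES_F = 11; EF_F = 11+11 = 22
ES_G = max(EF_C=11, EF_D=24) = 24; EF_G = 24+11 = 35
ES_H = max(EF_A=11, EF_B=8, EF_E=36, EF_F=22, EF_G=35) = 36; EF_H = 36+2 = 38
Expected project duration μ = 38 days. Critical path: C → D → E → H.

Backward pass:
LF_H = 38; LS_H = 38−2 = 36
LF_G = LS_H = 36; LS_G = 36−11 = 25
LF_F = LS_H = 36; LS_F = 36−11 = 25
LF_E = LS_H = 36; LS_E = 36−12 = 24
LF_D = min(LS_E=24, LS_G=25) = 24; LS_D = 24−13 = 11
LF_C = min(LS_D=11, LS_F=25, LS_G=25) = 11; LS_C = 11−11 = 0
LF_B = min(LS_E=24, LS_H=36) = 24; LS_B = 24−8 = 16
LF_A = LS_H = 36; LS_A = 36−11 = 25
Slack_F = LS_F − ES_F = 25 − 11 = 14

14 days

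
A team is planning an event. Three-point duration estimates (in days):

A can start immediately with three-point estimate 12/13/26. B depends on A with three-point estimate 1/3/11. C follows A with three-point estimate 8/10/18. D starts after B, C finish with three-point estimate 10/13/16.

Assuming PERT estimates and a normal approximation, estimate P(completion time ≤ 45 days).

te_A = (12 + 4·13 + 26)/6 = 90/6 = 15; σ²_A = ((26−12)/6)² = 5.444
te_B = (1 + 4·3 + 11)/6 = 24/6 = 4; σ²_B = ((11−1)/6)² = 2.778
te_C = (8 + 4·10 + 18)/6 = 66/6 = 11; σ²_C = ((18−8)/6)² = 2.778
te_D = (10 + 4·13 + 16)/6 = 78/6 = 13; σ²_D = ((16−10)/6)² = 1.000

Forward pass:
ES_A = 0; EF_A = 15
ES_B = 15; EF_B = 15+4 = 19
ES_C = 15; EF_C = 15+11 = 26
ES_D = max(EF_B=19, EF_C=26) = 26; EF_D = 26+13 = 39
Expected project duration μ = 39 days. Critical path: A → C → D.

Variance along critical path = 5.444 + 2.778 + 1.000 = 9.222; σ = √9.222 = 3.037 days.
Z = (45 − 39) / 3.037 = 1.976
P(T ≤ 45) = Φ(1.976) ≈ 0.976

0.976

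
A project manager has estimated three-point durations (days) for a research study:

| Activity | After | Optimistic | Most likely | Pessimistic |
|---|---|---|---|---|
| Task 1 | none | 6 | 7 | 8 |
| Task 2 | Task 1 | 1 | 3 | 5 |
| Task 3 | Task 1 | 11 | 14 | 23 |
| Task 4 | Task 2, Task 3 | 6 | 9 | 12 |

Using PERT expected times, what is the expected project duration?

te_Task 1 = (6 + 4·7 + 8)/6 = 42/6 = 7
te_Task 2 = (1 + 4·3 + 5)/6 = 18/6 = 3
te_Task 3 = (11 + 4·14 + 23)/6 = 90/6 = 15
te_Task 4 = (6 + 4·9 + 12)/6 = 54/6 = 9

Forward pass:
ES_Task 1 = 0; EF_Task 1 = 7
ES_Task 2 = 7; EF_Task 2 = 7+3 = 10
ES_Task 3 = 7; EF_Task 3 = 7+15 = 22
ES_Task 4 = max(EF_Task 2=10, EF_Task 3=22) = 22; EF_Task 4 = 22+9 = 31
Expected project duration μ = 31 days. Critical path: Task 1 → Task 3 → Task 4.

31 days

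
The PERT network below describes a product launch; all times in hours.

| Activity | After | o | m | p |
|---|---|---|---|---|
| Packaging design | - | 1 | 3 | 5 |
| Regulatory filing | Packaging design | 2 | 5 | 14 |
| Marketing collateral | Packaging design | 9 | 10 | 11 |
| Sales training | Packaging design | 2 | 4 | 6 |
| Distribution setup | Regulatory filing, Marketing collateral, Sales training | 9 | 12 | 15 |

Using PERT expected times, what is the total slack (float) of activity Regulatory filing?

te_Packaging design = (1 + 4·3 + 5)/6 = 18/6 = 3
te_Regulatory filing = (2 + 4·5 + 14)/6 = 36/6 = 6
te_Marketing collateral = (9 + 4·10 + 11)/6 = 60/6 = 10
te_Sales training = (2 + 4·4 + 6)/6 = 24/6 = 4
te_Distribution setup = (9 + 4·12 + 15)/6 = 72/6 = 12

Forward pass:
ES_Packaging design = 0; EF_Packaging design = 3
ES_Regulatory filing = 3; EF_Regulatory filing = 3+6 = 9
ES_Marketing collateral = 3; EF_Marketing collateral = 3+10 = 13
ES_Sales training = 3; EF_Sales training = 3+4 = 7
ES_Distribution setup = max(EF_Regulatory filing=9, EF_Marketing collateral=13, EF_Sales training=7) = 13; EF_Distribution setup = 13+12 = 25
Expected project duration μ = 25 hours. Critical path: Packaging design → Marketing collateral → Distribution setup.

Backward pass:
LF_Distribution setup = 25; LS_Distribution setup = 25−12 = 13
LF_Sales training = LS_Distribution setup = 13; LS_Sales training = 13−4 = 9
LF_Marketing collateral = LS_Distribution setup = 13; LS_Marketing collateral = 13−10 = 3
LF_Regulatory filing = LS_Distribution setup = 13; LS_Regulatory filing = 13−6 = 7
LF_Packaging design = min(LS_Regulatory filing=7, LS_Marketing collateral=3, LS_Sales training=9) = 3; LS_Packaging design = 3−3 = 0
Slack_Regulatory filing = LS_Regulatory filing − ES_Regulatory filing = 7 − 3 = 4

4 hours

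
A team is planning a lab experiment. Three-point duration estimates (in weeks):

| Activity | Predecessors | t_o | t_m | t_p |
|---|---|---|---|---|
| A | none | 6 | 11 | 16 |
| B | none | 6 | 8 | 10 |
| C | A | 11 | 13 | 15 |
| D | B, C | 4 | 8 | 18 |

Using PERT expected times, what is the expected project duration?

33 weeks

te_A = (6 + 4·11 + 16)/6 = 66/6 = 11
te_B = (6 + 4·8 + 10)/6 = 48/6 = 8
te_C = (11 + 4·13 + 15)/6 = 78/6 = 13
te_D = (4 + 4·8 + 18)/6 = 54/6 = 9

Forward pass:
ES_A = 0; EF_A = 11
ES_B = 0; EF_B = 8
ES_C = 11; EF_C = 11+13 = 24
ES_D = max(EF_B=8, EF_C=24) = 24; EF_D = 24+9 = 33
Expected project duration μ = 33 weeks. Critical path: A → C → D.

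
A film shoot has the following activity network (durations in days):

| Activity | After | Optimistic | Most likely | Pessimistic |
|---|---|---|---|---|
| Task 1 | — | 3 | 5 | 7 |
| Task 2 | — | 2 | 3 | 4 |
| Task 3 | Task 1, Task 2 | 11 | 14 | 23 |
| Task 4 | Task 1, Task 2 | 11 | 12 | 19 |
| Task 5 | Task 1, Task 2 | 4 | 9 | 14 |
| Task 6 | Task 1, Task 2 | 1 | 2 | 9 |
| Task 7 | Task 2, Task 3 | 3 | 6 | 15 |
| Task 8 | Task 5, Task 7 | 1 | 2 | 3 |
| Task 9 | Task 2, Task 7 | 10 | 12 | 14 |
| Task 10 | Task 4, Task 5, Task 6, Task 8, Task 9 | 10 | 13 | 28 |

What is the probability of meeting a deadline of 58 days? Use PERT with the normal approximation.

te_Task 1 = (3 + 4·5 + 7)/6 = 30/6 = 5; σ²_Task 1 = ((7−3)/6)² = 0.444
te_Task 2 = (2 + 4·3 + 4)/6 = 18/6 = 3; σ²_Task 2 = ((4−2)/6)² = 0.111
te_Task 3 = (11 + 4·14 + 23)/6 = 90/6 = 15; σ²_Task 3 = ((23−11)/6)² = 4.000
te_Task 4 = (11 + 4·12 + 19)/6 = 78/6 = 13; σ²_Task 4 = ((19−11)/6)² = 1.778
te_Task 5 = (4 + 4·9 + 14)/6 = 54/6 = 9; σ²_Task 5 = ((14−4)/6)² = 2.778
te_Task 6 = (1 + 4·2 + 9)/6 = 18/6 = 3; σ²_Task 6 = ((9−1)/6)² = 1.778
te_Task 7 = (3 + 4·6 + 15)/6 = 42/6 = 7; σ²_Task 7 = ((15−3)/6)² = 4.000
te_Task 8 = (1 + 4·2 + 3)/6 = 12/6 = 2; σ²_Task 8 = ((3−1)/6)² = 0.111
te_Task 9 = (10 + 4·12 + 14)/6 = 72/6 = 12; σ²_Task 9 = ((14−10)/6)² = 0.444
te_Task 10 = (10 + 4·13 + 28)/6 = 90/6 = 15; σ²_Task 10 = ((28−10)/6)² = 9.000

Forward pass:
ES_Task 1 = 0; EF_Task 1 = 5
ES_Task 2 = 0; EF_Task 2 = 3
ES_Task 3 = max(EF_Task 1=5, EF_Task 2=3) = 5; EF_Task 3 = 5+15 = 20
ES_Task 4 = max(EF_Task 1=5, EF_Task 2=3) = 5; EF_Task 4 = 5+13 = 18
ES_Task 5 = max(EF_Task 1=5, EF_Task 2=3) = 5; EF_Task 5 = 5+9 = 14
ES_Task 6 = max(EF_Task 1=5, EF_Task 2=3) = 5; EF_Task 6 = 5+3 = 8
ES_Task 7 = max(EF_Task 2=3, EF_Task 3=20) = 20; EF_Task 7 = 20+7 = 27
ES_Task 8 = max(EF_Task 5=14, EF_Task 7=27) = 27; EF_Task 8 = 27+2 = 29
ES_Task 9 = max(EF_Task 2=3, EF_Task 7=27) = 27; EF_Task 9 = 27+12 = 39
ES_Task 10 = max(EF_Task 4=18, EF_Task 5=14, EF_Task 6=8, EF_Task 8=29, EF_Task 9=39) = 39; EF_Task 10 = 39+15 = 54
Expected project duration μ = 54 days. Critical path: Task 1 → Task 3 → Task 7 → Task 9 → Task 10.

Variance along critical path = 0.444 + 4.000 + 4.000 + 0.444 + 9.000 = 17.889; σ = √17.889 = 4.230 days.
Z = (58 − 54) / 4.230 = 0.946
P(T ≤ 58) = Φ(0.946) ≈ 0.828

0.828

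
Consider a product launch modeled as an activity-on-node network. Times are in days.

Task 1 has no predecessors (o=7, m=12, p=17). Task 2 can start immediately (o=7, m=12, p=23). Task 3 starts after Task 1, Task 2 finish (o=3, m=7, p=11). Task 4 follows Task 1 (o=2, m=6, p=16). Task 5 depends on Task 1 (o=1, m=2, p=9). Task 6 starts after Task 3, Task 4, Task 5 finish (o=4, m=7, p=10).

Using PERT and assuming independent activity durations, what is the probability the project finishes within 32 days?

0.944

te_Task 1 = (7 + 4·12 + 17)/6 = 72/6 = 12; σ²_Task 1 = ((17−7)/6)² = 2.778
te_Task 2 = (7 + 4·12 + 23)/6 = 78/6 = 13; σ²_Task 2 = ((23−7)/6)² = 7.111
te_Task 3 = (3 + 4·7 + 11)/6 = 42/6 = 7; σ²_Task 3 = ((11−3)/6)² = 1.778
te_Task 4 = (2 + 4·6 + 16)/6 = 42/6 = 7; σ²_Task 4 = ((16−2)/6)² = 5.444
te_Task 5 = (1 + 4·2 + 9)/6 = 18/6 = 3; σ²_Task 5 = ((9−1)/6)² = 1.778
te_Task 6 = (4 + 4·7 + 10)/6 = 42/6 = 7; σ²_Task 6 = ((10−4)/6)² = 1.000

Forward pass:
ES_Task 1 = 0; EF_Task 1 = 12
ES_Task 2 = 0; EF_Task 2 = 13
ES_Task 3 = max(EF_Task 1=12, EF_Task 2=13) = 13; EF_Task 3 = 13+7 = 20
ES_Task 4 = 12; EF_Task 4 = 12+7 = 19
ES_Task 5 = 12; EF_Task 5 = 12+3 = 15
ES_Task 6 = max(EF_Task 3=20, EF_Task 4=19, EF_Task 5=15) = 20; EF_Task 6 = 20+7 = 27
Expected project duration μ = 27 days. Critical path: Task 2 → Task 3 → Task 6.

Variance along critical path = 7.111 + 1.778 + 1.000 = 9.889; σ = √9.889 = 3.145 days.
Z = (32 − 27) / 3.145 = 1.590
P(T ≤ 32) = Φ(1.590) ≈ 0.944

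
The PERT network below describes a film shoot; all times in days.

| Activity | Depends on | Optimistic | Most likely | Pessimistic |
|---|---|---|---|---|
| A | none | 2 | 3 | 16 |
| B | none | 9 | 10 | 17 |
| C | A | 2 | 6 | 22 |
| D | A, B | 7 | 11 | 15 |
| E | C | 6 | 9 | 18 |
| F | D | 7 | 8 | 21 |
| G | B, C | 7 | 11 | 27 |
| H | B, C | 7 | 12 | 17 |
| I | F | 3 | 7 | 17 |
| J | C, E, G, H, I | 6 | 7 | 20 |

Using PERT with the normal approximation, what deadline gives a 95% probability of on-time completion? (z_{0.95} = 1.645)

56.3 days

te_A = (2 + 4·3 + 16)/6 = 30/6 = 5; σ²_A = ((16−2)/6)² = 5.444
te_B = (9 + 4·10 + 17)/6 = 66/6 = 11; σ²_B = ((17−9)/6)² = 1.778
te_C = (2 + 4·6 + 22)/6 = 48/6 = 8; σ²_C = ((22−2)/6)² = 11.111
te_D = (7 + 4·11 + 15)/6 = 66/6 = 11; σ²_D = ((15−7)/6)² = 1.778
te_E = (6 + 4·9 + 18)/6 = 60/6 = 10; σ²_E = ((18−6)/6)² = 4.000
te_F = (7 + 4·8 + 21)/6 = 60/6 = 10; σ²_F = ((21−7)/6)² = 5.444
te_G = (7 + 4·11 + 27)/6 = 78/6 = 13; σ²_G = ((27−7)/6)² = 11.111
te_H = (7 + 4·12 + 17)/6 = 72/6 = 12; σ²_H = ((17−7)/6)² = 2.778
te_I = (3 + 4·7 + 17)/6 = 48/6 = 8; σ²_I = ((17−3)/6)² = 5.444
te_J = (6 + 4·7 + 20)/6 = 54/6 = 9; σ²_J = ((20−6)/6)² = 5.444

Forward pass:
ES_A = 0; EF_A = 5
ES_B = 0; EF_B = 11
ES_C = 5; EF_C = 5+8 = 13
ES_D = max(EF_A=5, EF_B=11) = 11; EF_D = 11+11 = 22
ES_E = 13; EF_E = 13+10 = 23
ES_F = 22; EF_F = 22+10 = 32
ES_G = max(EF_B=11, EF_C=13) = 13; EF_G = 13+13 = 26
ES_H = max(EF_B=11, EF_C=13) = 13; EF_H = 13+12 = 25
ES_I = 32; EF_I = 32+8 = 40
ES_J = max(EF_C=13, EF_E=23, EF_G=26, EF_H=25, EF_I=40) = 40; EF_J = 40+9 = 49
Expected project duration μ = 49 days. Critical path: B → D → F → I → J.

Variance along critical path = 1.778 + 1.778 + 5.444 + 5.444 + 5.444 = 19.889; σ = 4.460 days.
D = μ + z·σ = 49 + 1.645·4.460 = 56.3 days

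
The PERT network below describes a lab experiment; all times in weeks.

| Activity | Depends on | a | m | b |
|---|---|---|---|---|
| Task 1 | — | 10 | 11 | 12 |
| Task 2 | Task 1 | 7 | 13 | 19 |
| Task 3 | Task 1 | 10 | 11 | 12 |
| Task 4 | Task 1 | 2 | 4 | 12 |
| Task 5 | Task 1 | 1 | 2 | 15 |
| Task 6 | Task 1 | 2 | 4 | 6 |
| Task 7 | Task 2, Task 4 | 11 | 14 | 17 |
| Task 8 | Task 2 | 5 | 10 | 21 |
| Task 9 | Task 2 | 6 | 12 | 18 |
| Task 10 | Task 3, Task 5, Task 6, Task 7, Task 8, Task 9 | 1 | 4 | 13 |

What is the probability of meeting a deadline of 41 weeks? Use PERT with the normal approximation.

te_Task 1 = (10 + 4·11 + 12)/6 = 66/6 = 11; σ²_Task 1 = ((12−10)/6)² = 0.111
te_Task 2 = (7 + 4·13 + 19)/6 = 78/6 = 13; σ²_Task 2 = ((19−7)/6)² = 4.000
te_Task 3 = (10 + 4·11 + 12)/6 = 66/6 = 11; σ²_Task 3 = ((12−10)/6)² = 0.111
te_Task 4 = (2 + 4·4 + 12)/6 = 30/6 = 5; σ²_Task 4 = ((12−2)/6)² = 2.778
te_Task 5 = (1 + 4·2 + 15)/6 = 24/6 = 4; σ²_Task 5 = ((15−1)/6)² = 5.444
te_Task 6 = (2 + 4·4 + 6)/6 = 24/6 = 4; σ²_Task 6 = ((6−2)/6)² = 0.444
te_Task 7 = (11 + 4·14 + 17)/6 = 84/6 = 14; σ²_Task 7 = ((17−11)/6)² = 1.000
te_Task 8 = (5 + 4·10 + 21)/6 = 66/6 = 11; σ²_Task 8 = ((21−5)/6)² = 7.111
te_Task 9 = (6 + 4·12 + 18)/6 = 72/6 = 12; σ²_Task 9 = ((18−6)/6)² = 4.000
te_Task 10 = (1 + 4·4 + 13)/6 = 30/6 = 5; σ²_Task 10 = ((13−1)/6)² = 4.000

Forward pass:
ES_Task 1 = 0; EF_Task 1 = 11
ES_Task 2 = 11; EF_Task 2 = 11+13 = 24
ES_Task 3 = 11; EF_Task 3 = 11+11 = 22
ES_Task 4 = 11; EF_Task 4 = 11+5 = 16
ES_Task 5 = 11; EF_Task 5 = 11+4 = 15
ES_Task 6 = 11; EF_Task 6 = 11+4 = 15
ES_Task 7 = max(EF_Task 2=24, EF_Task 4=16) = 24; EF_Task 7 = 24+14 = 38
ES_Task 8 = 24; EF_Task 8 = 24+11 = 35
ES_Task 9 = 24; EF_Task 9 = 24+12 = 36
ES_Task 10 = max(EF_Task 3=22, EF_Task 5=15, EF_Task 6=15, EF_Task 7=38, EF_Task 8=35, EF_Task 9=36) = 38; EF_Task 10 = 38+5 = 43
Expected project duration μ = 43 weeks. Critical path: Task 1 → Task 2 → Task 7 → Task 10.

Variance along critical path = 0.111 + 4.000 + 1.000 + 4.000 = 9.111; σ = √9.111 = 3.018 weeks.
Z = (41 − 43) / 3.018 = -0.663
P(T ≤ 41) = Φ(-0.663) ≈ 0.254

0.254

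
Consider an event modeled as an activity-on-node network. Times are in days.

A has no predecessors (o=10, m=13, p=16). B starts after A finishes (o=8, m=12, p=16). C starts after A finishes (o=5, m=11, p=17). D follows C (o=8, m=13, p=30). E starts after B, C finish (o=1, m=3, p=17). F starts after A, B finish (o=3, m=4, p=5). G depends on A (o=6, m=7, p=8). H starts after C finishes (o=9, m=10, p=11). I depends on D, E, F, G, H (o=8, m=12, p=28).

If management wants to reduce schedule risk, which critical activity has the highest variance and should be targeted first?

te_A = (10 + 4·13 + 16)/6 = 78/6 = 13; σ²_A = ((16−10)/6)² = 1.000
te_B = (8 + 4·12 + 16)/6 = 72/6 = 12; σ²_B = ((16−8)/6)² = 1.778
te_C = (5 + 4·11 + 17)/6 = 66/6 = 11; σ²_C = ((17−5)/6)² = 4.000
te_D = (8 + 4·13 + 30)/6 = 90/6 = 15; σ²_D = ((30−8)/6)² = 13.444
te_E = (1 + 4·3 + 17)/6 = 30/6 = 5; σ²_E = ((17−1)/6)² = 7.111
te_F = (3 + 4·4 + 5)/6 = 24/6 = 4; σ²_F = ((5−3)/6)² = 0.111
te_G = (6 + 4·7 + 8)/6 = 42/6 = 7; σ²_G = ((8−6)/6)² = 0.111
te_H = (9 + 4·10 + 11)/6 = 60/6 = 10; σ²_H = ((11−9)/6)² = 0.111
te_I = (8 + 4·12 + 28)/6 = 84/6 = 14; σ²_I = ((28−8)/6)² = 11.111

Forward pass:
ES_A = 0; EF_A = 13
ES_B = 13; EF_B = 13+12 = 25
ES_C = 13; EF_C = 13+11 = 24
ES_D = 24; EF_D = 24+15 = 39
ES_E = max(EF_B=25, EF_C=24) = 25; EF_E = 25+5 = 30
ES_F = max(EF_A=13, EF_B=25) = 25; EF_F = 25+4 = 29
ES_G = 13; EF_G = 13+7 = 20
ES_H = 24; EF_H = 24+10 = 34
ES_I = max(EF_D=39, EF_E=30, EF_F=29, EF_G=20, EF_H=34) = 39; EF_I = 39+14 = 53
Expected project duration μ = 53 days. Critical path: A → C → D → I.

Variances on critical path: σ²_A=1.000, σ²_C=4.000, σ²_D=13.444, σ²_I=11.111.
Largest is σ²_D = 13.444.

D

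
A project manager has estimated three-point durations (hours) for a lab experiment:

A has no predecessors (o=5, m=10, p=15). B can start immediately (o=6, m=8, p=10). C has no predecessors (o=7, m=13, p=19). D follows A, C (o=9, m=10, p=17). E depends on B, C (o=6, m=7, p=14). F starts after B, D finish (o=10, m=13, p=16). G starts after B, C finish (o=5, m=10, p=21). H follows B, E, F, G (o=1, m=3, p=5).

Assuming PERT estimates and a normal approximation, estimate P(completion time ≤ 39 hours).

te_A = (5 + 4·10 + 15)/6 = 60/6 = 10; σ²_A = ((15−5)/6)² = 2.778
te_B = (6 + 4·8 + 10)/6 = 48/6 = 8; σ²_B = ((10−6)/6)² = 0.444
te_C = (7 + 4·13 + 19)/6 = 78/6 = 13; σ²_C = ((19−7)/6)² = 4.000
te_D = (9 + 4·10 + 17)/6 = 66/6 = 11; σ²_D = ((17−9)/6)² = 1.778
te_E = (6 + 4·7 + 14)/6 = 48/6 = 8; σ²_E = ((14−6)/6)² = 1.778
te_F = (10 + 4·13 + 16)/6 = 78/6 = 13; σ²_F = ((16−10)/6)² = 1.000
te_G = (5 + 4·10 + 21)/6 = 66/6 = 11; σ²_G = ((21−5)/6)² = 7.111
te_H = (1 + 4·3 + 5)/6 = 18/6 = 3; σ²_H = ((5−1)/6)² = 0.444

Forward pass:
ES_A = 0; EF_A = 10
ES_B = 0; EF_B = 8
ES_C = 0; EF_C = 13
ES_D = max(EF_A=10, EF_C=13) = 13; EF_D = 13+11 = 24
ES_E = max(EF_B=8, EF_C=13) = 13; EF_E = 13+8 = 21
ES_F = max(EF_B=8, EF_D=24) = 24; EF_F = 24+13 = 37
ES_G = max(EF_B=8, EF_C=13) = 13; EF_G = 13+11 = 24
ES_H = max(EF_B=8, EF_E=21, EF_F=37, EF_G=24) = 37; EF_H = 37+3 = 40
Expected project duration μ = 40 hours. Critical path: C → D → F → H.

Variance along critical path = 4.000 + 1.778 + 1.000 + 0.444 = 7.222; σ = √7.222 = 2.687 hours.
Z = (39 − 40) / 2.687 = -0.372
P(T ≤ 39) = Φ(-0.372) ≈ 0.355

0.355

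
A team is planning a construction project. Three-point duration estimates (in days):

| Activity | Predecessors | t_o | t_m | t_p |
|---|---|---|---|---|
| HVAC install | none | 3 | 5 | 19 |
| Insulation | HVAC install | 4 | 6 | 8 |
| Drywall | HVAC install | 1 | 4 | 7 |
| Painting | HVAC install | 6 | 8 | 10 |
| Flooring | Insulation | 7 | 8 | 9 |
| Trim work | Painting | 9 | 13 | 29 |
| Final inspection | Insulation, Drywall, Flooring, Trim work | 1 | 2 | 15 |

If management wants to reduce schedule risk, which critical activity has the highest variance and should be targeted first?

Trim work

te_HVAC install = (3 + 4·5 + 19)/6 = 42/6 = 7; σ²_HVAC install = ((19−3)/6)² = 7.111
te_Insulation = (4 + 4·6 + 8)/6 = 36/6 = 6; σ²_Insulation = ((8−4)/6)² = 0.444
te_Drywall = (1 + 4·4 + 7)/6 = 24/6 = 4; σ²_Drywall = ((7−1)/6)² = 1.000
te_Painting = (6 + 4·8 + 10)/6 = 48/6 = 8; σ²_Painting = ((10−6)/6)² = 0.444
te_Flooring = (7 + 4·8 + 9)/6 = 48/6 = 8; σ²_Flooring = ((9−7)/6)² = 0.111
te_Trim work = (9 + 4·13 + 29)/6 = 90/6 = 15; σ²_Trim work = ((29−9)/6)² = 11.111
te_Final inspection = (1 + 4·2 + 15)/6 = 24/6 = 4; σ²_Final inspection = ((15−1)/6)² = 5.444

Forward pass:
ES_HVAC install = 0; EF_HVAC install = 7
ES_Insulation = 7; EF_Insulation = 7+6 = 13
ES_Drywall = 7; EF_Drywall = 7+4 = 11
ES_Painting = 7; EF_Painting = 7+8 = 15
ES_Flooring = 13; EF_Flooring = 13+8 = 21
ES_Trim work = 15; EF_Trim work = 15+15 = 30
ES_Final inspection = max(EF_Insulation=13, EF_Drywall=11, EF_Flooring=21, EF_Trim work=30) = 30; EF_Final inspection = 30+4 = 34
Expected project duration μ = 34 days. Critical path: HVAC install → Painting → Trim work → Final inspection.

Variances on critical path: σ²_HVAC install=7.111, σ²_Painting=0.444, σ²_Trim work=11.111, σ²_Final inspection=5.444.
Largest is σ²_Trim work = 11.111.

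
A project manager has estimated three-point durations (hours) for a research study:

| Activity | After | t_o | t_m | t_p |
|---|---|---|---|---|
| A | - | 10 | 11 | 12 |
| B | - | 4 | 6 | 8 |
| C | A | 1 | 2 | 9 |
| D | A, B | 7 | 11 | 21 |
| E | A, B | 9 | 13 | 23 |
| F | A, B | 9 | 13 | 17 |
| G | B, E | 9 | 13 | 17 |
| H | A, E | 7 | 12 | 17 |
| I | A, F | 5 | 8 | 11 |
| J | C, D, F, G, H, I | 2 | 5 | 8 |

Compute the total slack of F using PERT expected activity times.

te_A = (10 + 4·11 + 12)/6 = 66/6 = 11
te_B = (4 + 4·6 + 8)/6 = 36/6 = 6
te_C = (1 + 4·2 + 9)/6 = 18/6 = 3
te_D = (7 + 4·11 + 21)/6 = 72/6 = 12
te_E = (9 + 4·13 + 23)/6 = 84/6 = 14
te_F = (9 + 4·13 + 17)/6 = 78/6 = 13
te_G = (9 + 4·13 + 17)/6 = 78/6 = 13
te_H = (7 + 4·12 + 17)/6 = 72/6 = 12
te_I = (5 + 4·8 + 11)/6 = 48/6 = 8
te_J = (2 + 4·5 + 8)/6 = 30/6 = 5

Forward pass:
ES_A = 0; EF_A = 11
ES_B = 0; EF_B = 6
ES_C = 11; EF_C = 11+3 = 14
ES_D = max(EF_A=11, EF_B=6) = 11; EF_D = 11+12 = 23
ES_E = max(EF_A=11, EF_B=6) = 11; EF_E = 11+14 = 25
ES_F = max(EF_A=11, EF_B=6) = 11; EF_F = 11+13 = 24
ES_G = max(EF_B=6, EF_E=25) = 25; EF_G = 25+13 = 38
ES_H = max(EF_A=11, EF_E=25) = 25; EF_H = 25+12 = 37
ES_I = max(EF_A=11, EF_F=24) = 24; EF_I = 24+8 = 32
ES_J = max(EF_C=14, EF_D=23, EF_F=24, EF_G=38, EF_H=37, EF_I=32) = 38; EF_J = 38+5 = 43
Expected project duration μ = 43 hours. Critical path: A → E → G → J.

Backward pass:
LF_J = 43; LS_J = 43−5 = 38
LF_I = LS_J = 38; LS_I = 38−8 = 30
LF_H = LS_J = 38; LS_H = 38−12 = 26
LF_G = LS_J = 38; LS_G = 38−13 = 25
LF_F = min(LS_I=30, LS_J=38) = 30; LS_F = 30−13 = 17
LF_E = min(LS_G=25, LS_H=26) = 25; LS_E = 25−14 = 11
LF_D = LS_J = 38; LS_D = 38−12 = 26
LF_C = LS_J = 38; LS_C = 38−3 = 35
LF_B = min(LS_D=26, LS_E=11, LS_F=17, LS_G=25) = 11; LS_B = 11−6 = 5
LF_A = min(LS_C=35, LS_D=26, LS_E=11, LS_F=17, LS_H=26, LS_I=30) = 11; LS_A = 11−11 = 0
Slack_F = LS_F − ES_F = 17 − 11 = 6

6 hours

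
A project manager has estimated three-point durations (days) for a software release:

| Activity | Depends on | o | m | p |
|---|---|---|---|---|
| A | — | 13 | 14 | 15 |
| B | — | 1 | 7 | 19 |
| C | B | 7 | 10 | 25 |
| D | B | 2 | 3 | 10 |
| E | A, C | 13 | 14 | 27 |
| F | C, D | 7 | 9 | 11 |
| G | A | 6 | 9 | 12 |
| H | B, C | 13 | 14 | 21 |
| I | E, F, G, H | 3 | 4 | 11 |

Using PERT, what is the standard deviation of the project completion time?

te_A = (13 + 4·14 + 15)/6 = 84/6 = 14; σ²_A = ((15−13)/6)² = 0.111
te_B = (1 + 4·7 + 19)/6 = 48/6 = 8; σ²_B = ((19−1)/6)² = 9.000
te_C = (7 + 4·10 + 25)/6 = 72/6 = 12; σ²_C = ((25−7)/6)² = 9.000
te_D = (2 + 4·3 + 10)/6 = 24/6 = 4; σ²_D = ((10−2)/6)² = 1.778
te_E = (13 + 4·14 + 27)/6 = 96/6 = 16; σ²_E = ((27−13)/6)² = 5.444
te_F = (7 + 4·9 + 11)/6 = 54/6 = 9; σ²_F = ((11−7)/6)² = 0.444
te_G = (6 + 4·9 + 12)/6 = 54/6 = 9; σ²_G = ((12−6)/6)² = 1.000
te_H = (13 + 4·14 + 21)/6 = 90/6 = 15; σ²_H = ((21−13)/6)² = 1.778
te_I = (3 + 4·4 + 11)/6 = 30/6 = 5; σ²_I = ((11−3)/6)² = 1.778

Forward pass:
ES_A = 0; EF_A = 14
ES_B = 0; EF_B = 8
ES_C = 8; EF_C = 8+12 = 20
ES_D = 8; EF_D = 8+4 = 12
ES_E = max(EF_A=14, EF_C=20) = 20; EF_E = 20+16 = 36
ES_F = max(EF_C=20, EF_D=12) = 20; EF_F = 20+9 = 29
ES_G = 14; EF_G = 14+9 = 23
ES_H = max(EF_B=8, EF_C=20) = 20; EF_H = 20+15 = 35
ES_I = max(EF_E=36, EF_F=29, EF_G=23, EF_H=35) = 36; EF_I = 36+5 = 41
Expected project duration μ = 41 days. Critical path: B → C → E → I.

Variance along critical path = 9.000 + 9.000 + 5.444 + 1.778 = 25.222
σ = √25.222 = 5.022 days

5.02 days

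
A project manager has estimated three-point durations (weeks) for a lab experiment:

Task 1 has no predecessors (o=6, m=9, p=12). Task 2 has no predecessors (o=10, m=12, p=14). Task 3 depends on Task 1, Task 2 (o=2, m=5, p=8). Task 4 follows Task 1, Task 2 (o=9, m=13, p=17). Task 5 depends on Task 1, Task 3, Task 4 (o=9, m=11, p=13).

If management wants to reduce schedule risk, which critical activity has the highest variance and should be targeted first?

te_Task 1 = (6 + 4·9 + 12)/6 = 54/6 = 9; σ²_Task 1 = ((12−6)/6)² = 1.000
te_Task 2 = (10 + 4·12 + 14)/6 = 72/6 = 12; σ²_Task 2 = ((14−10)/6)² = 0.444
te_Task 3 = (2 + 4·5 + 8)/6 = 30/6 = 5; σ²_Task 3 = ((8−2)/6)² = 1.000
te_Task 4 = (9 + 4·13 + 17)/6 = 78/6 = 13; σ²_Task 4 = ((17−9)/6)² = 1.778
te_Task 5 = (9 + 4·11 + 13)/6 = 66/6 = 11; σ²_Task 5 = ((13−9)/6)² = 0.444

Forward pass:
ES_Task 1 = 0; EF_Task 1 = 9
ES_Task 2 = 0; EF_Task 2 = 12
ES_Task 3 = max(EF_Task 1=9, EF_Task 2=12) = 12; EF_Task 3 = 12+5 = 17
ES_Task 4 = max(EF_Task 1=9, EF_Task 2=12) = 12; EF_Task 4 = 12+13 = 25
ES_Task 5 = max(EF_Task 1=9, EF_Task 3=17, EF_Task 4=25) = 25; EF_Task 5 = 25+11 = 36
Expected project duration μ = 36 weeks. Critical path: Task 2 → Task 4 → Task 5.

Variances on critical path: σ²_Task 2=0.444, σ²_Task 4=1.778, σ²_Task 5=0.444.
Largest is σ²_Task 4 = 1.778.

Task 4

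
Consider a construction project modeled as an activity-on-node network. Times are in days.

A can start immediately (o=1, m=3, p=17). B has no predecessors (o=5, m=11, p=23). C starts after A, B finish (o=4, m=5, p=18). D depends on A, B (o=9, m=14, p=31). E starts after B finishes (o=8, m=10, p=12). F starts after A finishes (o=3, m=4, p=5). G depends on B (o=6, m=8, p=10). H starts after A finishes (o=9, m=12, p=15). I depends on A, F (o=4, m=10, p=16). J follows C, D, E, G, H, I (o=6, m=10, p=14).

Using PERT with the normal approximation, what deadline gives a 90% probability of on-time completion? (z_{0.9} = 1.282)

te_A = (1 + 4·3 + 17)/6 = 30/6 = 5; σ²_A = ((17−1)/6)² = 7.111
te_B = (5 + 4·11 + 23)/6 = 72/6 = 12; σ²_B = ((23−5)/6)² = 9.000
te_C = (4 + 4·5 + 18)/6 = 42/6 = 7; σ²_C = ((18−4)/6)² = 5.444
te_D = (9 + 4·14 + 31)/6 = 96/6 = 16; σ²_D = ((31−9)/6)² = 13.444
te_E = (8 + 4·10 + 12)/6 = 60/6 = 10; σ²_E = ((12−8)/6)² = 0.444
te_F = (3 + 4·4 + 5)/6 = 24/6 = 4; σ²_F = ((5−3)/6)² = 0.111
te_G = (6 + 4·8 + 10)/6 = 48/6 = 8; σ²_G = ((10−6)/6)² = 0.444
te_H = (9 + 4·12 + 15)/6 = 72/6 = 12; σ²_H = ((15−9)/6)² = 1.000
te_I = (4 + 4·10 + 16)/6 = 60/6 = 10; σ²_I = ((16−4)/6)² = 4.000
te_J = (6 + 4·10 + 14)/6 = 60/6 = 10; σ²_J = ((14−6)/6)² = 1.778

Forward pass:
ES_A = 0; EF_A = 5
ES_B = 0; EF_B = 12
ES_C = max(EF_A=5, EF_B=12) = 12; EF_C = 12+7 = 19
ES_D = max(EF_A=5, EF_B=12) = 12; EF_D = 12+16 = 28
ES_E = 12; EF_E = 12+10 = 22
ES_F = 5; EF_F = 5+4 = 9
ES_G = 12; EF_G = 12+8 = 20
ES_H = 5; EF_H = 5+12 = 17
ES_I = max(EF_A=5, EF_F=9) = 9; EF_I = 9+10 = 19
ES_J = max(EF_C=19, EF_D=28, EF_E=22, EF_G=20, EF_H=17, EF_I=19) = 28; EF_J = 28+10 = 38
Expected project duration μ = 38 days. Critical path: B → D → J.

Variance along critical path = 9.000 + 13.444 + 1.778 = 24.222; σ = 4.922 days.
D = μ + z·σ = 38 + 1.282·4.922 = 44.3 days

44.3 days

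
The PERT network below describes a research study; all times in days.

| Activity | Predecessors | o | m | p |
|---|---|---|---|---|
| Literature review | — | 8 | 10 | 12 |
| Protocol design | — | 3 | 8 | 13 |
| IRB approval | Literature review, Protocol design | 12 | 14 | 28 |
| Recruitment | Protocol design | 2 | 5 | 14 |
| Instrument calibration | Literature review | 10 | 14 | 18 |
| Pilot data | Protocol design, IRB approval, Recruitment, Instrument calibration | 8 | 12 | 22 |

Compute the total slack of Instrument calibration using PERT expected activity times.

2 days

te_Literature review = (8 + 4·10 + 12)/6 = 60/6 = 10
te_Protocol design = (3 + 4·8 + 13)/6 = 48/6 = 8
te_IRB approval = (12 + 4·14 + 28)/6 = 96/6 = 16
te_Recruitment = (2 + 4·5 + 14)/6 = 36/6 = 6
te_Instrument calibration = (10 + 4·14 + 18)/6 = 84/6 = 14
te_Pilot data = (8 + 4·12 + 22)/6 = 78/6 = 13

Forward pass:
ES_Literature review = 0; EF_Literature review = 10
ES_Protocol design = 0; EF_Protocol design = 8
ES_IRB approval = max(EF_Literature review=10, EF_Protocol design=8) = 10; EF_IRB approval = 10+16 = 26
ES_Recruitment = 8; EF_Recruitment = 8+6 = 14
ES_Instrument calibration = 10; EF_Instrument calibration = 10+14 = 24
ES_Pilot data = max(EF_Protocol design=8, EF_IRB approval=26, EF_Recruitment=14, EF_Instrument calibration=24) = 26; EF_Pilot data = 26+13 = 39
Expected project duration μ = 39 days. Critical path: Literature review → IRB approval → Pilot data.

Backward pass:
LF_Pilot data = 39; LS_Pilot data = 39−13 = 26
LF_Instrument calibration = LS_Pilot data = 26; LS_Instrument calibration = 26−14 = 12
LF_Recruitment = LS_Pilot data = 26; LS_Recruitment = 26−6 = 20
LF_IRB approval = LS_Pilot data = 26; LS_IRB approval = 26−16 = 10
LF_Protocol design = min(LS_IRB approval=10, LS_Recruitment=20, LS_Pilot data=26) = 10; LS_Protocol design = 10−8 = 2
LF_Literature review = min(LS_IRB approval=10, LS_Instrument calibration=12) = 10; LS_Literature review = 10−10 = 0
Slack_Instrument calibration = LS_Instrument calibration − ES_Instrument calibration = 12 − 10 = 2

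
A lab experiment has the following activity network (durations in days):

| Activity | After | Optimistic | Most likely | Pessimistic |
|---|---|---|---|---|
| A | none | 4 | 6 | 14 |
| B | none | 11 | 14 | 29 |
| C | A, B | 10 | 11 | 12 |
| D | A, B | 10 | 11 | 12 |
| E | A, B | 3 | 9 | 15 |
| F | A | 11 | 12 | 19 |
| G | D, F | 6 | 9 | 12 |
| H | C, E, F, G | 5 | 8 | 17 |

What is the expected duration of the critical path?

te_A = (4 + 4·6 + 14)/6 = 42/6 = 7
te_B = (11 + 4·14 + 29)/6 = 96/6 = 16
te_C = (10 + 4·11 + 12)/6 = 66/6 = 11
te_D = (10 + 4·11 + 12)/6 = 66/6 = 11
te_E = (3 + 4·9 + 15)/6 = 54/6 = 9
te_F = (11 + 4·12 + 19)/6 = 78/6 = 13
te_G = (6 + 4·9 + 12)/6 = 54/6 = 9
te_H = (5 + 4·8 + 17)/6 = 54/6 = 9

Forward pass:
ES_A = 0; EF_A = 7
ES_B = 0; EF_B = 16
ES_C = max(EF_A=7, EF_B=16) = 16; EF_C = 16+11 = 27
ES_D = max(EF_A=7, EF_B=16) = 16; EF_D = 16+11 = 27
ES_E = max(EF_A=7, EF_B=16) = 16; EF_E = 16+9 = 25
ES_F = 7; EF_F = 7+13 = 20
ES_G = max(EF_D=27, EF_F=20) = 27; EF_G = 27+9 = 36
ES_H = max(EF_C=27, EF_E=25, EF_F=20, EF_G=36) = 36; EF_H = 36+9 = 45
Expected project duration μ = 45 days. Critical path: B → D → G → H.

45 days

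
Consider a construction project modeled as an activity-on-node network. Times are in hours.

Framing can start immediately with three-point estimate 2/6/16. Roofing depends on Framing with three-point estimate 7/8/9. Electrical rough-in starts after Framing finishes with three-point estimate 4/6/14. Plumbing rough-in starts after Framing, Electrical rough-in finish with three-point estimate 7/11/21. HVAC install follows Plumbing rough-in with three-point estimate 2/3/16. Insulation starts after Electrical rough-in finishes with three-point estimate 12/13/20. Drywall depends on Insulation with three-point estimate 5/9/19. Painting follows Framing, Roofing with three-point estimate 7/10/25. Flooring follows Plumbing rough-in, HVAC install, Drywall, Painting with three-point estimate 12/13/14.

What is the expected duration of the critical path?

51 hours

te_Framing = (2 + 4·6 + 16)/6 = 42/6 = 7
te_Roofing = (7 + 4·8 + 9)/6 = 48/6 = 8
te_Electrical rough-in = (4 + 4·6 + 14)/6 = 42/6 = 7
te_Plumbing rough-in = (7 + 4·11 + 21)/6 = 72/6 = 12
te_HVAC install = (2 + 4·3 + 16)/6 = 30/6 = 5
te_Insulation = (12 + 4·13 + 20)/6 = 84/6 = 14
te_Drywall = (5 + 4·9 + 19)/6 = 60/6 = 10
te_Painting = (7 + 4·10 + 25)/6 = 72/6 = 12
te_Flooring = (12 + 4·13 + 14)/6 = 78/6 = 13

Forward pass:
ES_Framing = 0; EF_Framing = 7
ES_Roofing = 7; EF_Roofing = 7+8 = 15
ES_Electrical rough-in = 7; EF_Electrical rough-in = 7+7 = 14
ES_Plumbing rough-in = max(EF_Framing=7, EF_Electrical rough-in=14) = 14; EF_Plumbing rough-in = 14+12 = 26
ES_HVAC install = 26; EF_HVAC install = 26+5 = 31
ES_Insulation = 14; EF_Insulation = 14+14 = 28
ES_Drywall = 28; EF_Drywall = 28+10 = 38
ES_Painting = max(EF_Framing=7, EF_Roofing=15) = 15; EF_Painting = 15+12 = 27
ES_Flooring = max(EF_Plumbing rough-in=26, EF_HVAC install=31, EF_Drywall=38, EF_Painting=27) = 38; EF_Flooring = 38+13 = 51
Expected project duration μ = 51 hours. Critical path: Framing → Electrical rough-in → Insulation → Drywall → Flooring.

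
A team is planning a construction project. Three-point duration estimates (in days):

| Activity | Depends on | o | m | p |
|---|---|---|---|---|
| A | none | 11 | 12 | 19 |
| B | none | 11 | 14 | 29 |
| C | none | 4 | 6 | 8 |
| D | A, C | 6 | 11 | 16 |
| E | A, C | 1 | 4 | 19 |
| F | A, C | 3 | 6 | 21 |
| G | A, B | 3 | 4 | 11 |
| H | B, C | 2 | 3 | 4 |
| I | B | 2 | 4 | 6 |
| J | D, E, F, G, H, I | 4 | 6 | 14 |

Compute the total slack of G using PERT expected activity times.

te_A = (11 + 4·12 + 19)/6 = 78/6 = 13
te_B = (11 + 4·14 + 29)/6 = 96/6 = 16
te_C = (4 + 4·6 + 8)/6 = 36/6 = 6
te_D = (6 + 4·11 + 16)/6 = 66/6 = 11
te_E = (1 + 4·4 + 19)/6 = 36/6 = 6
te_F = (3 + 4·6 + 21)/6 = 48/6 = 8
te_G = (3 + 4·4 + 11)/6 = 30/6 = 5
te_H = (2 + 4·3 + 4)/6 = 18/6 = 3
te_I = (2 + 4·4 + 6)/6 = 24/6 = 4
te_J = (4 + 4·6 + 14)/6 = 42/6 = 7

Forward pass:
ES_A = 0; EF_A = 13
ES_B = 0; EF_B = 16
ES_C = 0; EF_C = 6
ES_D = max(EF_A=13, EF_C=6) = 13; EF_D = 13+11 = 24
ES_E = max(EF_A=13, EF_C=6) = 13; EF_E = 13+6 = 19
ES_F = max(EF_A=13, EF_C=6) = 13; EF_F = 13+8 = 21
ES_G = max(EF_A=13, EF_B=16) = 16; EF_G = 16+5 = 21
ES_H = max(EF_B=16, EF_C=6) = 16; EF_H = 16+3 = 19
ES_I = 16; EF_I = 16+4 = 20
ES_J = max(EF_D=24, EF_E=19, EF_F=21, EF_G=21, EF_H=19, EF_I=20) = 24; EF_J = 24+7 = 31
Expected project duration μ = 31 days. Critical path: A → D → J.

Backward pass:
LF_J = 31; LS_J = 31−7 = 24
LF_I = LS_J = 24; LS_I = 24−4 = 20
LF_H = LS_J = 24; LS_H = 24−3 = 21
LF_G = LS_J = 24; LS_G = 24−5 = 19
LF_F = LS_J = 24; LS_F = 24−8 = 16
LF_E = LS_J = 24; LS_E = 24−6 = 18
LF_D = LS_J = 24; LS_D = 24−11 = 13
LF_C = min(LS_D=13, LS_E=18, LS_F=16, LS_H=21) = 13; LS_C = 13−6 = 7
LF_B = min(LS_G=19, LS_H=21, LS_I=20) = 19; LS_B = 19−16 = 3
LF_A = min(LS_D=13, LS_E=18, LS_F=16, LS_G=19) = 13; LS_A = 13−13 = 0
Slack_G = LS_G − ES_G = 19 − 16 = 3

3 days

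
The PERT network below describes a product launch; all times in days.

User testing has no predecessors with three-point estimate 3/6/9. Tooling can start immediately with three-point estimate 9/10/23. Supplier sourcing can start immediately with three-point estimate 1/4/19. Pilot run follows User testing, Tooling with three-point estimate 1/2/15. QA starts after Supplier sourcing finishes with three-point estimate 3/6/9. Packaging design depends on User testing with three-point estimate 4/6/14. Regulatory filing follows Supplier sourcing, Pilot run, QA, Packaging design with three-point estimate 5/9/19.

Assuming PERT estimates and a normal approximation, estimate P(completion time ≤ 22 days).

0.161

te_User testing = (3 + 4·6 + 9)/6 = 36/6 = 6; σ²_User testing = ((9−3)/6)² = 1.000
te_Tooling = (9 + 4·10 + 23)/6 = 72/6 = 12; σ²_Tooling = ((23−9)/6)² = 5.444
te_Supplier sourcing = (1 + 4·4 + 19)/6 = 36/6 = 6; σ²_Supplier sourcing = ((19−1)/6)² = 9.000
te_Pilot run = (1 + 4·2 + 15)/6 = 24/6 = 4; σ²_Pilot run = ((15−1)/6)² = 5.444
te_QA = (3 + 4·6 + 9)/6 = 36/6 = 6; σ²_QA = ((9−3)/6)² = 1.000
te_Packaging design = (4 + 4·6 + 14)/6 = 42/6 = 7; σ²_Packaging design = ((14−4)/6)² = 2.778
te_Regulatory filing = (5 + 4·9 + 19)/6 = 60/6 = 10; σ²_Regulatory filing = ((19−5)/6)² = 5.444

Forward pass:
ES_User testing = 0; EF_User testing = 6
ES_Tooling = 0; EF_Tooling = 12
ES_Supplier sourcing = 0; EF_Supplier sourcing = 6
ES_Pilot run = max(EF_User testing=6, EF_Tooling=12) = 12; EF_Pilot run = 12+4 = 16
ES_QA = 6; EF_QA = 6+6 = 12
ES_Packaging design = 6; EF_Packaging design = 6+7 = 13
ES_Regulatory filing = max(EF_Supplier sourcing=6, EF_Pilot run=16, EF_QA=12, EF_Packaging design=13) = 16; EF_Regulatory filing = 16+10 = 26
Expected project duration μ = 26 days. Critical path: Tooling → Pilot run → Regulatory filing.

Variance along critical path = 5.444 + 5.444 + 5.444 = 16.333; σ = √16.333 = 4.041 days.
Z = (22 − 26) / 4.041 = -0.990
P(T ≤ 22) = Φ(-0.990) ≈ 0.161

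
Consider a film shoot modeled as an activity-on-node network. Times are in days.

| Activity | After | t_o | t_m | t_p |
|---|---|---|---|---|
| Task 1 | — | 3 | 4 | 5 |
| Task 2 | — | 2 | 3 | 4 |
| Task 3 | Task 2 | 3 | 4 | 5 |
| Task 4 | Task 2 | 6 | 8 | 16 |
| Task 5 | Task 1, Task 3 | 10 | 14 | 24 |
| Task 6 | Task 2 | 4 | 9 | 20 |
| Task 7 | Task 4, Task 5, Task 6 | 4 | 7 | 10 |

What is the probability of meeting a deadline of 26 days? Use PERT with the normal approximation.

te_Task 1 = (3 + 4·4 + 5)/6 = 24/6 = 4; σ²_Task 1 = ((5−3)/6)² = 0.111
te_Task 2 = (2 + 4·3 + 4)/6 = 18/6 = 3; σ²_Task 2 = ((4−2)/6)² = 0.111
te_Task 3 = (3 + 4·4 + 5)/6 = 24/6 = 4; σ²_Task 3 = ((5−3)/6)² = 0.111
te_Task 4 = (6 + 4·8 + 16)/6 = 54/6 = 9; σ²_Task 4 = ((16−6)/6)² = 2.778
te_Task 5 = (10 + 4·14 + 24)/6 = 90/6 = 15; σ²_Task 5 = ((24−10)/6)² = 5.444
te_Task 6 = (4 + 4·9 + 20)/6 = 60/6 = 10; σ²_Task 6 = ((20−4)/6)² = 7.111
te_Task 7 = (4 + 4·7 + 10)/6 = 42/6 = 7; σ²_Task 7 = ((10−4)/6)² = 1.000

Forward pass:
ES_Task 1 = 0; EF_Task 1 = 4
ES_Task 2 = 0; EF_Task 2 = 3
ES_Task 3 = 3; EF_Task 3 = 3+4 = 7
ES_Task 4 = 3; EF_Task 4 = 3+9 = 12
ES_Task 5 = max(EF_Task 1=4, EF_Task 3=7) = 7; EF_Task 5 = 7+15 = 22
ES_Task 6 = 3; EF_Task 6 = 3+10 = 13
ES_Task 7 = max(EF_Task 4=12, EF_Task 5=22, EF_Task 6=13) = 22; EF_Task 7 = 22+7 = 29
Expected project duration μ = 29 days. Critical path: Task 2 → Task 3 → Task 5 → Task 7.

Variance along critical path = 0.111 + 0.111 + 5.444 + 1.000 = 6.667; σ = √6.667 = 2.582 days.
Z = (26 − 29) / 2.582 = -1.162
P(T ≤ 26) = Φ(-1.162) ≈ 0.123

0.123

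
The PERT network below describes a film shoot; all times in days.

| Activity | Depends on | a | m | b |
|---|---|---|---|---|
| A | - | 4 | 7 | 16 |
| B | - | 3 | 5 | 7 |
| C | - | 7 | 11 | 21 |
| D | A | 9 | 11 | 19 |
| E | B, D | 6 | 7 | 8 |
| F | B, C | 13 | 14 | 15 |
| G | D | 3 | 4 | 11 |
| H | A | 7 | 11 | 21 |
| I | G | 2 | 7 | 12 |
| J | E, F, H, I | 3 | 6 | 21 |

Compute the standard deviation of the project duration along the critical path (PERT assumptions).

te_A = (4 + 4·7 + 16)/6 = 48/6 = 8; σ²_A = ((16−4)/6)² = 4.000
te_B = (3 + 4·5 + 7)/6 = 30/6 = 5; σ²_B = ((7−3)/6)² = 0.444
te_C = (7 + 4·11 + 21)/6 = 72/6 = 12; σ²_C = ((21−7)/6)² = 5.444
te_D = (9 + 4·11 + 19)/6 = 72/6 = 12; σ²_D = ((19−9)/6)² = 2.778
te_E = (6 + 4·7 + 8)/6 = 42/6 = 7; σ²_E = ((8−6)/6)² = 0.111
te_F = (13 + 4·14 + 15)/6 = 84/6 = 14; σ²_F = ((15−13)/6)² = 0.111
te_G = (3 + 4·4 + 11)/6 = 30/6 = 5; σ²_G = ((11−3)/6)² = 1.778
te_H = (7 + 4·11 + 21)/6 = 72/6 = 12; σ²_H = ((21−7)/6)² = 5.444
te_I = (2 + 4·7 + 12)/6 = 42/6 = 7; σ²_I = ((12−2)/6)² = 2.778
te_J = (3 + 4·6 + 21)/6 = 48/6 = 8; σ²_J = ((21−3)/6)² = 9.000

Forward pass:
ES_A = 0; EF_A = 8
ES_B = 0; EF_B = 5
ES_C = 0; EF_C = 12
ES_D = 8; EF_D = 8+12 = 20
ES_E = max(EF_B=5, EF_D=20) = 20; EF_E = 20+7 = 27
ES_F = max(EF_B=5, EF_C=12) = 12; EF_F = 12+14 = 26
ES_G = 20; EF_G = 20+5 = 25
ES_H = 8; EF_H = 8+12 = 20
ES_I = 25; EF_I = 25+7 = 32
ES_J = max(EF_E=27, EF_F=26, EF_H=20, EF_I=32) = 32; EF_J = 32+8 = 40
Expected project duration μ = 40 days. Critical path: A → D → G → I → J.

Variance along critical path = 4.000 + 2.778 + 1.778 + 2.778 + 9.000 = 20.333
σ = √20.333 = 4.509 days

4.51 days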